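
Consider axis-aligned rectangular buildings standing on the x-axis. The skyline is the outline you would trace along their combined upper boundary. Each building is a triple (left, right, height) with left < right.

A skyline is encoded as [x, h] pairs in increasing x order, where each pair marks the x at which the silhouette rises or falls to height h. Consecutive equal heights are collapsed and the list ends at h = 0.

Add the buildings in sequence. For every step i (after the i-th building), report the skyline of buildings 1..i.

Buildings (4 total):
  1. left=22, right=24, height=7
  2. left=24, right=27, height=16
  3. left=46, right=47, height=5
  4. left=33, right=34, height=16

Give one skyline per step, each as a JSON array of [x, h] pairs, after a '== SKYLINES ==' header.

== SKYLINES ==
[[22,7],[24,0]]
[[22,7],[24,16],[27,0]]
[[22,7],[24,16],[27,0],[46,5],[47,0]]
[[22,7],[24,16],[27,0],[33,16],[34,0],[46,5],[47,0]]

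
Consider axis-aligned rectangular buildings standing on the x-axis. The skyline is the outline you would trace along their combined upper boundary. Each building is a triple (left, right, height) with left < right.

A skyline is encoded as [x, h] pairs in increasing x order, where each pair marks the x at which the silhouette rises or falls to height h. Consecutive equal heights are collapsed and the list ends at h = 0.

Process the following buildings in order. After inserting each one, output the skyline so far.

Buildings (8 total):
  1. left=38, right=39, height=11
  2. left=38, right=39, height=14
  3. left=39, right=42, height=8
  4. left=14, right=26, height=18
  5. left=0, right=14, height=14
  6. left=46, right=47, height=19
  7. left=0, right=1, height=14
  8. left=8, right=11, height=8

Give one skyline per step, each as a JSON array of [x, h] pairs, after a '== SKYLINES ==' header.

== SKYLINES ==
[[38,11],[39,0]]
[[38,14],[39,0]]
[[38,14],[39,8],[42,0]]
[[14,18],[26,0],[38,14],[39,8],[42,0]]
[[0,14],[14,18],[26,0],[38,14],[39,8],[42,0]]
[[0,14],[14,18],[26,0],[38,14],[39,8],[42,0],[46,19],[47,0]]
[[0,14],[14,18],[26,0],[38,14],[39,8],[42,0],[46,19],[47,0]]
[[0,14],[14,18],[26,0],[38,14],[39,8],[42,0],[46,19],[47,0]]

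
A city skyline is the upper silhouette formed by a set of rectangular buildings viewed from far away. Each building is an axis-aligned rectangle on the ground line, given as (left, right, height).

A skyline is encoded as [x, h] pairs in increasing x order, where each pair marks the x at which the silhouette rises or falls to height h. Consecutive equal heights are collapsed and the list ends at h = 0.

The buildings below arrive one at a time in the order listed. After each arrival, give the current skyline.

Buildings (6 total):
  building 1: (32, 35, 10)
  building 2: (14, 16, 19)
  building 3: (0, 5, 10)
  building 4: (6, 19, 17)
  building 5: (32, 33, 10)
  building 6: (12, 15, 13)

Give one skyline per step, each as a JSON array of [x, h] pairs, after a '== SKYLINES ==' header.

== SKYLINES ==
[[32,10],[35,0]]
[[14,19],[16,0],[32,10],[35,0]]
[[0,10],[5,0],[14,19],[16,0],[32,10],[35,0]]
[[0,10],[5,0],[6,17],[14,19],[16,17],[19,0],[32,10],[35,0]]
[[0,10],[5,0],[6,17],[14,19],[16,17],[19,0],[32,10],[35,0]]
[[0,10],[5,0],[6,17],[14,19],[16,17],[19,0],[32,10],[35,0]]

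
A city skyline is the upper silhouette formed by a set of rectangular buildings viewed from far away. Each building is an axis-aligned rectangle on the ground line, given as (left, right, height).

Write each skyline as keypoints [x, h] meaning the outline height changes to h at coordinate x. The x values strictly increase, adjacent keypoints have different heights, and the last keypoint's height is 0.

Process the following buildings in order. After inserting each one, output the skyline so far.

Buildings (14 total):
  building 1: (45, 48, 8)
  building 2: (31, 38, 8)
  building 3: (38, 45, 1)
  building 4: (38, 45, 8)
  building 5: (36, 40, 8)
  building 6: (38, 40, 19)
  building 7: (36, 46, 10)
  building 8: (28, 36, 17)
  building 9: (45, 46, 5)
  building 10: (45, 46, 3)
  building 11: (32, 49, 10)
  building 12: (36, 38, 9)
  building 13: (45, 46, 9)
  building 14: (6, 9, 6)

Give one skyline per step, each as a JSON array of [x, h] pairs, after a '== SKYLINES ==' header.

== SKYLINES ==
[[45,8],[48,0]]
[[31,8],[38,0],[45,8],[48,0]]
[[31,8],[38,1],[45,8],[48,0]]
[[31,8],[48,0]]
[[31,8],[48,0]]
[[31,8],[38,19],[40,8],[48,0]]
[[31,8],[36,10],[38,19],[40,10],[46,8],[48,0]]
[[28,17],[36,10],[38,19],[40,10],[46,8],[48,0]]
[[28,17],[36,10],[38,19],[40,10],[46,8],[48,0]]
[[28,17],[36,10],[38,19],[40,10],[46,8],[48,0]]
[[28,17],[36,10],[38,19],[40,10],[49,0]]
[[28,17],[36,10],[38,19],[40,10],[49,0]]
[[28,17],[36,10],[38,19],[40,10],[49,0]]
[[6,6],[9,0],[28,17],[36,10],[38,19],[40,10],[49,0]]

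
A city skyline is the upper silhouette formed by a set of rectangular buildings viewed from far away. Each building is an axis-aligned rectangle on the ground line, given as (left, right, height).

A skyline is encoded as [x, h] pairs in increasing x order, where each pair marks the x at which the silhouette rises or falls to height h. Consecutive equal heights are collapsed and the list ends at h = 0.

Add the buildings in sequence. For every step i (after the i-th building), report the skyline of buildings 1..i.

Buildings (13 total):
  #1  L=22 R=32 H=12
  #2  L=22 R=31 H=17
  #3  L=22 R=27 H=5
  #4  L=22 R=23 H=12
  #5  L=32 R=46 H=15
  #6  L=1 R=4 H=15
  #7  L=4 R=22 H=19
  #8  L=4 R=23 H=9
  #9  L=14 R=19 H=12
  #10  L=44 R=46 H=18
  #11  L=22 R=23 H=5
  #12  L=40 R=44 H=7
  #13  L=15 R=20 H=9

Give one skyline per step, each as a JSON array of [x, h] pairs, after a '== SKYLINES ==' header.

== SKYLINES ==
[[22,12],[32,0]]
[[22,17],[31,12],[32,0]]
[[22,17],[31,12],[32,0]]
[[22,17],[31,12],[32,0]]
[[22,17],[31,12],[32,15],[46,0]]
[[1,15],[4,0],[22,17],[31,12],[32,15],[46,0]]
[[1,15],[4,19],[22,17],[31,12],[32,15],[46,0]]
[[1,15],[4,19],[22,17],[31,12],[32,15],[46,0]]
[[1,15],[4,19],[22,17],[31,12],[32,15],[46,0]]
[[1,15],[4,19],[22,17],[31,12],[32,15],[44,18],[46,0]]
[[1,15],[4,19],[22,17],[31,12],[32,15],[44,18],[46,0]]
[[1,15],[4,19],[22,17],[31,12],[32,15],[44,18],[46,0]]
[[1,15],[4,19],[22,17],[31,12],[32,15],[44,18],[46,0]]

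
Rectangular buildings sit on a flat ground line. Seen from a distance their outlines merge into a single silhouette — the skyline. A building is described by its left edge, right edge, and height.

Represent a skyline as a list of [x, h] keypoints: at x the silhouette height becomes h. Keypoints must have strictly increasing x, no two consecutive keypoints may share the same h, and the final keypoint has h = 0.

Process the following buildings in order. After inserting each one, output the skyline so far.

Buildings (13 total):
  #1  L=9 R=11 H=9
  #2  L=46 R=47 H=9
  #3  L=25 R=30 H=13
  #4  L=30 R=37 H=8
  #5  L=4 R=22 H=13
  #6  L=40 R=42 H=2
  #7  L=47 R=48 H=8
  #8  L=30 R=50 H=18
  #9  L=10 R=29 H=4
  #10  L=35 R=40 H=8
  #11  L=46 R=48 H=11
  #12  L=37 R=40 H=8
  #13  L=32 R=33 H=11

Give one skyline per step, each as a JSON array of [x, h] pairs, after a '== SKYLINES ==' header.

== SKYLINES ==
[[9,9],[11,0]]
[[9,9],[11,0],[46,9],[47,0]]
[[9,9],[11,0],[25,13],[30,0],[46,9],[47,0]]
[[9,9],[11,0],[25,13],[30,8],[37,0],[46,9],[47,0]]
[[4,13],[22,0],[25,13],[30,8],[37,0],[46,9],[47,0]]
[[4,13],[22,0],[25,13],[30,8],[37,0],[40,2],[42,0],[46,9],[47,0]]
[[4,13],[22,0],[25,13],[30,8],[37,0],[40,2],[42,0],[46,9],[47,8],[48,0]]
[[4,13],[22,0],[25,13],[30,18],[50,0]]
[[4,13],[22,4],[25,13],[30,18],[50,0]]
[[4,13],[22,4],[25,13],[30,18],[50,0]]
[[4,13],[22,4],[25,13],[30,18],[50,0]]
[[4,13],[22,4],[25,13],[30,18],[50,0]]
[[4,13],[22,4],[25,13],[30,18],[50,0]]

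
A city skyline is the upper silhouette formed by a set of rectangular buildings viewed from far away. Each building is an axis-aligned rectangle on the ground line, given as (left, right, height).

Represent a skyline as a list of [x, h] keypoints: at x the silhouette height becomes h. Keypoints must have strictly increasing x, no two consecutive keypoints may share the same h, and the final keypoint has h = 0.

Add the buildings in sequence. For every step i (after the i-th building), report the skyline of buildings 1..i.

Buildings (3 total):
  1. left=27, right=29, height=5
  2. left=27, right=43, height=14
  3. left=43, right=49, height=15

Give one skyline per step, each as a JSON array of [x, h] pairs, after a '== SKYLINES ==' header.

== SKYLINES ==
[[27,5],[29,0]]
[[27,14],[43,0]]
[[27,14],[43,15],[49,0]]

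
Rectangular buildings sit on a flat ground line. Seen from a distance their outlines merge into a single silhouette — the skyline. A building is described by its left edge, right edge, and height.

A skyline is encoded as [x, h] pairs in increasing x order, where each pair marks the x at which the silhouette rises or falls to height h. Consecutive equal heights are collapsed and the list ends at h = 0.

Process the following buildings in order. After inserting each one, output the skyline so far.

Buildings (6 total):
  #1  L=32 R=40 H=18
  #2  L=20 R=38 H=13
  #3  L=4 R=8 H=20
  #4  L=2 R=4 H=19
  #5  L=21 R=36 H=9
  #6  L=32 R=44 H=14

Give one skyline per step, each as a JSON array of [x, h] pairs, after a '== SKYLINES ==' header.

== SKYLINES ==
[[32,18],[40,0]]
[[20,13],[32,18],[40,0]]
[[4,20],[8,0],[20,13],[32,18],[40,0]]
[[2,19],[4,20],[8,0],[20,13],[32,18],[40,0]]
[[2,19],[4,20],[8,0],[20,13],[32,18],[40,0]]
[[2,19],[4,20],[8,0],[20,13],[32,18],[40,14],[44,0]]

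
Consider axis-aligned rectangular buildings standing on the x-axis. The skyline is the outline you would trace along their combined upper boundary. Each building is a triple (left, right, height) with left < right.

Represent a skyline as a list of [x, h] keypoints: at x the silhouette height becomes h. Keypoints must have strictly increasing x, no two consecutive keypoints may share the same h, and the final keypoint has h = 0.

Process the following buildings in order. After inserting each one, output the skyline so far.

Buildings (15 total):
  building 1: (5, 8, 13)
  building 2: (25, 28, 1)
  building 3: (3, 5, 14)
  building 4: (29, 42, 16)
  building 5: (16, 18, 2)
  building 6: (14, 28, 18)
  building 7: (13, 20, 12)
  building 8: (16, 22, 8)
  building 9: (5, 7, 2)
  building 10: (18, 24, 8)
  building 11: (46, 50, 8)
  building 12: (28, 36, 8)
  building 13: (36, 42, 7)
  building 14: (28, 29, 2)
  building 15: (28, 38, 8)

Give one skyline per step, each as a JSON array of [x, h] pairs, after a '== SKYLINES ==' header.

== SKYLINES ==
[[5,13],[8,0]]
[[5,13],[8,0],[25,1],[28,0]]
[[3,14],[5,13],[8,0],[25,1],[28,0]]
[[3,14],[5,13],[8,0],[25,1],[28,0],[29,16],[42,0]]
[[3,14],[5,13],[8,0],[16,2],[18,0],[25,1],[28,0],[29,16],[42,0]]
[[3,14],[5,13],[8,0],[14,18],[28,0],[29,16],[42,0]]
[[3,14],[5,13],[8,0],[13,12],[14,18],[28,0],[29,16],[42,0]]
[[3,14],[5,13],[8,0],[13,12],[14,18],[28,0],[29,16],[42,0]]
[[3,14],[5,13],[8,0],[13,12],[14,18],[28,0],[29,16],[42,0]]
[[3,14],[5,13],[8,0],[13,12],[14,18],[28,0],[29,16],[42,0]]
[[3,14],[5,13],[8,0],[13,12],[14,18],[28,0],[29,16],[42,0],[46,8],[50,0]]
[[3,14],[5,13],[8,0],[13,12],[14,18],[28,8],[29,16],[42,0],[46,8],[50,0]]
[[3,14],[5,13],[8,0],[13,12],[14,18],[28,8],[29,16],[42,0],[46,8],[50,0]]
[[3,14],[5,13],[8,0],[13,12],[14,18],[28,8],[29,16],[42,0],[46,8],[50,0]]
[[3,14],[5,13],[8,0],[13,12],[14,18],[28,8],[29,16],[42,0],[46,8],[50,0]]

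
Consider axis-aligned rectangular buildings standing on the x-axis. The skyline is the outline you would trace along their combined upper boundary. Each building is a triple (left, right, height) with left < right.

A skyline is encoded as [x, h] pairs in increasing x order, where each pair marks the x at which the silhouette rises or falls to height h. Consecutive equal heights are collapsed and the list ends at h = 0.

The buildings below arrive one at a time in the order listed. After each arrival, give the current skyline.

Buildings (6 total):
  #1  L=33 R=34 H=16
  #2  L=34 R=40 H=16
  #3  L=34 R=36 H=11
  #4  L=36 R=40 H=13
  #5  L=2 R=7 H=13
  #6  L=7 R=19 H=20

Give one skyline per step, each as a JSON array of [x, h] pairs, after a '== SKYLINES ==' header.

== SKYLINES ==
[[33,16],[34,0]]
[[33,16],[40,0]]
[[33,16],[40,0]]
[[33,16],[40,0]]
[[2,13],[7,0],[33,16],[40,0]]
[[2,13],[7,20],[19,0],[33,16],[40,0]]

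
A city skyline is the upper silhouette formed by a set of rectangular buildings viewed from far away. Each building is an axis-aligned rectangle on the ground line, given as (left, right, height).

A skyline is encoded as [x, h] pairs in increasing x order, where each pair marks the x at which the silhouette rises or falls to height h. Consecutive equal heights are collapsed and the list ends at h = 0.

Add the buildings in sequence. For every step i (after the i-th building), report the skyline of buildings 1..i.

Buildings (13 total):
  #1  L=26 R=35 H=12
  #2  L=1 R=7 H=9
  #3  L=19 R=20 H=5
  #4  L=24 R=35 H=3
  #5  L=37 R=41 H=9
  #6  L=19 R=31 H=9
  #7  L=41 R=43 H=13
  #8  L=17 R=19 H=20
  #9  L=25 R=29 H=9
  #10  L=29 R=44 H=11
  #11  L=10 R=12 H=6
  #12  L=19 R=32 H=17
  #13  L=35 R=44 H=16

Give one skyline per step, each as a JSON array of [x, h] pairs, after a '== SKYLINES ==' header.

== SKYLINES ==
[[26,12],[35,0]]
[[1,9],[7,0],[26,12],[35,0]]
[[1,9],[7,0],[19,5],[20,0],[26,12],[35,0]]
[[1,9],[7,0],[19,5],[20,0],[24,3],[26,12],[35,0]]
[[1,9],[7,0],[19,5],[20,0],[24,3],[26,12],[35,0],[37,9],[41,0]]
[[1,9],[7,0],[19,9],[26,12],[35,0],[37,9],[41,0]]
[[1,9],[7,0],[19,9],[26,12],[35,0],[37,9],[41,13],[43,0]]
[[1,9],[7,0],[17,20],[19,9],[26,12],[35,0],[37,9],[41,13],[43,0]]
[[1,9],[7,0],[17,20],[19,9],[26,12],[35,0],[37,9],[41,13],[43,0]]
[[1,9],[7,0],[17,20],[19,9],[26,12],[35,11],[41,13],[43,11],[44,0]]
[[1,9],[7,0],[10,6],[12,0],[17,20],[19,9],[26,12],[35,11],[41,13],[43,11],[44,0]]
[[1,9],[7,0],[10,6],[12,0],[17,20],[19,17],[32,12],[35,11],[41,13],[43,11],[44,0]]
[[1,9],[7,0],[10,6],[12,0],[17,20],[19,17],[32,12],[35,16],[44,0]]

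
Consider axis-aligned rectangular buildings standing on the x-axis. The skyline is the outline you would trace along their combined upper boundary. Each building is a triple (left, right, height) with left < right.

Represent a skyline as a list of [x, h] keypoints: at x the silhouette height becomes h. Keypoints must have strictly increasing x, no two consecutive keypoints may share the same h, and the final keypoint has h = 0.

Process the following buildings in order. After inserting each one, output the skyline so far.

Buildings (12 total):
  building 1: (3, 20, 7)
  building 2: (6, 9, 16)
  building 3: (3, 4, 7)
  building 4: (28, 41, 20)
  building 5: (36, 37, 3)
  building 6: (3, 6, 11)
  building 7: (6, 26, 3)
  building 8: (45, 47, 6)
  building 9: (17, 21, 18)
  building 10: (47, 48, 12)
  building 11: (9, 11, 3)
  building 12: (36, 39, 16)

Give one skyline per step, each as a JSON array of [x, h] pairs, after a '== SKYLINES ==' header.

== SKYLINES ==
[[3,7],[20,0]]
[[3,7],[6,16],[9,7],[20,0]]
[[3,7],[6,16],[9,7],[20,0]]
[[3,7],[6,16],[9,7],[20,0],[28,20],[41,0]]
[[3,7],[6,16],[9,7],[20,0],[28,20],[41,0]]
[[3,11],[6,16],[9,7],[20,0],[28,20],[41,0]]
[[3,11],[6,16],[9,7],[20,3],[26,0],[28,20],[41,0]]
[[3,11],[6,16],[9,7],[20,3],[26,0],[28,20],[41,0],[45,6],[47,0]]
[[3,11],[6,16],[9,7],[17,18],[21,3],[26,0],[28,20],[41,0],[45,6],[47,0]]
[[3,11],[6,16],[9,7],[17,18],[21,3],[26,0],[28,20],[41,0],[45,6],[47,12],[48,0]]
[[3,11],[6,16],[9,7],[17,18],[21,3],[26,0],[28,20],[41,0],[45,6],[47,12],[48,0]]
[[3,11],[6,16],[9,7],[17,18],[21,3],[26,0],[28,20],[41,0],[45,6],[47,12],[48,0]]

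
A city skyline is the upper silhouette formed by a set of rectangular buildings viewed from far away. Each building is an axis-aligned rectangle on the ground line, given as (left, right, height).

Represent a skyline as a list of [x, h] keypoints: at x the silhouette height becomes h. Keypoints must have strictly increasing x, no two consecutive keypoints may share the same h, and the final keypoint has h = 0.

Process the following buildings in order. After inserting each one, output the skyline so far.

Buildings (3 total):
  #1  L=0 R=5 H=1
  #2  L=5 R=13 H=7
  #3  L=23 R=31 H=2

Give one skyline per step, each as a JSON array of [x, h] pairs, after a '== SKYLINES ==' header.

== SKYLINES ==
[[0,1],[5,0]]
[[0,1],[5,7],[13,0]]
[[0,1],[5,7],[13,0],[23,2],[31,0]]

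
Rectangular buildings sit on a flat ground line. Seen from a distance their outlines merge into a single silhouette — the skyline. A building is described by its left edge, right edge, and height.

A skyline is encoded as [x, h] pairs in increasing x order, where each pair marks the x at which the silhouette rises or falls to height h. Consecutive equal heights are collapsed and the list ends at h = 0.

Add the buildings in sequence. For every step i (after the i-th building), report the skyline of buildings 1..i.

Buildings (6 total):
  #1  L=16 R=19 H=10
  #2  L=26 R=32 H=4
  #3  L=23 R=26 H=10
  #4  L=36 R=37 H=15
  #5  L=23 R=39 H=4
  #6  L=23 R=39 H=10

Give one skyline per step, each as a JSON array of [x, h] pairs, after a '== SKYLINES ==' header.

== SKYLINES ==
[[16,10],[19,0]]
[[16,10],[19,0],[26,4],[32,0]]
[[16,10],[19,0],[23,10],[26,4],[32,0]]
[[16,10],[19,0],[23,10],[26,4],[32,0],[36,15],[37,0]]
[[16,10],[19,0],[23,10],[26,4],[36,15],[37,4],[39,0]]
[[16,10],[19,0],[23,10],[36,15],[37,10],[39,0]]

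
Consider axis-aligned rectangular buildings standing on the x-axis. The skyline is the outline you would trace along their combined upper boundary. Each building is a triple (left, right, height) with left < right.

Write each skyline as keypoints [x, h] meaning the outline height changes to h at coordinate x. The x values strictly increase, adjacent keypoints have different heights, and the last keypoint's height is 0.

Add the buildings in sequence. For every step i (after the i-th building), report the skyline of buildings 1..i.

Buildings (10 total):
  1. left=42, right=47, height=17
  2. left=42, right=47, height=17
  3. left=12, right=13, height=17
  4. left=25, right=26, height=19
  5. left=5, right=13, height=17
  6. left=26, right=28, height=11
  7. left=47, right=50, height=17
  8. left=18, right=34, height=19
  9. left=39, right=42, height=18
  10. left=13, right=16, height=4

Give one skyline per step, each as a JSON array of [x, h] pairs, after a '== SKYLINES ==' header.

== SKYLINES ==
[[42,17],[47,0]]
[[42,17],[47,0]]
[[12,17],[13,0],[42,17],[47,0]]
[[12,17],[13,0],[25,19],[26,0],[42,17],[47,0]]
[[5,17],[13,0],[25,19],[26,0],[42,17],[47,0]]
[[5,17],[13,0],[25,19],[26,11],[28,0],[42,17],[47,0]]
[[5,17],[13,0],[25,19],[26,11],[28,0],[42,17],[50,0]]
[[5,17],[13,0],[18,19],[34,0],[42,17],[50,0]]
[[5,17],[13,0],[18,19],[34,0],[39,18],[42,17],[50,0]]
[[5,17],[13,4],[16,0],[18,19],[34,0],[39,18],[42,17],[50,0]]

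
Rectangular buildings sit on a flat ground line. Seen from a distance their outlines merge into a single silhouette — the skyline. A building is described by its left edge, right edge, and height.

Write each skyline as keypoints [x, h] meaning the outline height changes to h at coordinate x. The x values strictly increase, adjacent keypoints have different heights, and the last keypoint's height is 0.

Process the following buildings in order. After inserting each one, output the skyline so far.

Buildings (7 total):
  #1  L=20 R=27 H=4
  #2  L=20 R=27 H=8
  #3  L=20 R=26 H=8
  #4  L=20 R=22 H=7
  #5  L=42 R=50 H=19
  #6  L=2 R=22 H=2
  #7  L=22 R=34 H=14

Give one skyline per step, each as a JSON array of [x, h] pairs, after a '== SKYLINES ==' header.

== SKYLINES ==
[[20,4],[27,0]]
[[20,8],[27,0]]
[[20,8],[27,0]]
[[20,8],[27,0]]
[[20,8],[27,0],[42,19],[50,0]]
[[2,2],[20,8],[27,0],[42,19],[50,0]]
[[2,2],[20,8],[22,14],[34,0],[42,19],[50,0]]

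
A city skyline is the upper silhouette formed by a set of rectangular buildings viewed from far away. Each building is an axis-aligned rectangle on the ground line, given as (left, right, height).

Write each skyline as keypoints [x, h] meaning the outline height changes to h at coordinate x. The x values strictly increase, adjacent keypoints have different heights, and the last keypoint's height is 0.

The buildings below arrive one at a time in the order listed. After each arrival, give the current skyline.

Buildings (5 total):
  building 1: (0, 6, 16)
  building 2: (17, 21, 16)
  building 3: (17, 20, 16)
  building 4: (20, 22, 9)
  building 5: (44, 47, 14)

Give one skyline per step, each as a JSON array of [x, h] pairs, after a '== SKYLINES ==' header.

== SKYLINES ==
[[0,16],[6,0]]
[[0,16],[6,0],[17,16],[21,0]]
[[0,16],[6,0],[17,16],[21,0]]
[[0,16],[6,0],[17,16],[21,9],[22,0]]
[[0,16],[6,0],[17,16],[21,9],[22,0],[44,14],[47,0]]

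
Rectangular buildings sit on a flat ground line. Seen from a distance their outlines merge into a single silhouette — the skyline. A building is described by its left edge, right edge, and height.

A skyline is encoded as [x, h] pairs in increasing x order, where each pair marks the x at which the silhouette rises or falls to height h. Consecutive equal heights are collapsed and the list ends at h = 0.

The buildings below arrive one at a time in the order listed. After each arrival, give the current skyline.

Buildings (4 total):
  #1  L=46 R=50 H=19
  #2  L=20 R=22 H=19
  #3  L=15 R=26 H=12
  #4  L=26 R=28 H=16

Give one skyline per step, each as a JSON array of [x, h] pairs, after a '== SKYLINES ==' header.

== SKYLINES ==
[[46,19],[50,0]]
[[20,19],[22,0],[46,19],[50,0]]
[[15,12],[20,19],[22,12],[26,0],[46,19],[50,0]]
[[15,12],[20,19],[22,12],[26,16],[28,0],[46,19],[50,0]]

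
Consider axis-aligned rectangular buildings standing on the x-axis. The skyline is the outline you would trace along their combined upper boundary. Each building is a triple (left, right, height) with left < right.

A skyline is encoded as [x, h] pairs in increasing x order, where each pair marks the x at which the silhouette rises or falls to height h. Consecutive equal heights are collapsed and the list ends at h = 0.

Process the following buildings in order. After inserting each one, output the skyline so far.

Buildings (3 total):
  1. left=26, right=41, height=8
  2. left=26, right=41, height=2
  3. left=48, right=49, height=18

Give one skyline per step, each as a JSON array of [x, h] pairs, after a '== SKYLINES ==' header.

== SKYLINES ==
[[26,8],[41,0]]
[[26,8],[41,0]]
[[26,8],[41,0],[48,18],[49,0]]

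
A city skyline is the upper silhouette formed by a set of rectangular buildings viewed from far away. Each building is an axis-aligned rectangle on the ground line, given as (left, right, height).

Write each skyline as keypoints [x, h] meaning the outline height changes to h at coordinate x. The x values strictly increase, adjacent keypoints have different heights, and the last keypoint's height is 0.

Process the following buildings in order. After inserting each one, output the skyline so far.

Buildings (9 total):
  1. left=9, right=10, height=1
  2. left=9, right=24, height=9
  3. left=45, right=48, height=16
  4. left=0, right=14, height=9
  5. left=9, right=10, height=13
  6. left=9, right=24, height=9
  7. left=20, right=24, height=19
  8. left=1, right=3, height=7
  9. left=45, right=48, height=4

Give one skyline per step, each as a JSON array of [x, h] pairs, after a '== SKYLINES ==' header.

== SKYLINES ==
[[9,1],[10,0]]
[[9,9],[24,0]]
[[9,9],[24,0],[45,16],[48,0]]
[[0,9],[24,0],[45,16],[48,0]]
[[0,9],[9,13],[10,9],[24,0],[45,16],[48,0]]
[[0,9],[9,13],[10,9],[24,0],[45,16],[48,0]]
[[0,9],[9,13],[10,9],[20,19],[24,0],[45,16],[48,0]]
[[0,9],[9,13],[10,9],[20,19],[24,0],[45,16],[48,0]]
[[0,9],[9,13],[10,9],[20,19],[24,0],[45,16],[48,0]]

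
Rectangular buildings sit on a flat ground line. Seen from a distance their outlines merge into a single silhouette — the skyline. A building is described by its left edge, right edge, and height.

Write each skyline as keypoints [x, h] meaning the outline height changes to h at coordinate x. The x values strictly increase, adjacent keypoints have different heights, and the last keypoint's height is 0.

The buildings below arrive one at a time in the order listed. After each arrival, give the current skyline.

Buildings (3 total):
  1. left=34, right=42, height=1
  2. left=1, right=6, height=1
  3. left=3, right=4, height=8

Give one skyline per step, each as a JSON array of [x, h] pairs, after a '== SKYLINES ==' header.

== SKYLINES ==
[[34,1],[42,0]]
[[1,1],[6,0],[34,1],[42,0]]
[[1,1],[3,8],[4,1],[6,0],[34,1],[42,0]]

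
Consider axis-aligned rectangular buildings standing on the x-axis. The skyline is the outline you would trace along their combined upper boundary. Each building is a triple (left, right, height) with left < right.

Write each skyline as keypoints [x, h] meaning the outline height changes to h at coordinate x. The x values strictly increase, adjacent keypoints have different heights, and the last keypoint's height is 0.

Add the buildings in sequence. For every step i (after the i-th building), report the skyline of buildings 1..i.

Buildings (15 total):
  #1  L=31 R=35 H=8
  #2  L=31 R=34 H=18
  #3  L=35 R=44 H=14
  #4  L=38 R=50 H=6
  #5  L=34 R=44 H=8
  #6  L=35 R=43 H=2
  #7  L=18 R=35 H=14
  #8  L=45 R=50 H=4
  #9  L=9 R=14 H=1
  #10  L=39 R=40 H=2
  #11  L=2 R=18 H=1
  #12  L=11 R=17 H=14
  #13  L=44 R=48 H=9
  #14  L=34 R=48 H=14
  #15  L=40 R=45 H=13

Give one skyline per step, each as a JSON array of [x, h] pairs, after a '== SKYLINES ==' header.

== SKYLINES ==
[[31,8],[35,0]]
[[31,18],[34,8],[35,0]]
[[31,18],[34,8],[35,14],[44,0]]
[[31,18],[34,8],[35,14],[44,6],[50,0]]
[[31,18],[34,8],[35,14],[44,6],[50,0]]
[[31,18],[34,8],[35,14],[44,6],[50,0]]
[[18,14],[31,18],[34,14],[44,6],[50,0]]
[[18,14],[31,18],[34,14],[44,6],[50,0]]
[[9,1],[14,0],[18,14],[31,18],[34,14],[44,6],[50,0]]
[[9,1],[14,0],[18,14],[31,18],[34,14],[44,6],[50,0]]
[[2,1],[18,14],[31,18],[34,14],[44,6],[50,0]]
[[2,1],[11,14],[17,1],[18,14],[31,18],[34,14],[44,6],[50,0]]
[[2,1],[11,14],[17,1],[18,14],[31,18],[34,14],[44,9],[48,6],[50,0]]
[[2,1],[11,14],[17,1],[18,14],[31,18],[34,14],[48,6],[50,0]]
[[2,1],[11,14],[17,1],[18,14],[31,18],[34,14],[48,6],[50,0]]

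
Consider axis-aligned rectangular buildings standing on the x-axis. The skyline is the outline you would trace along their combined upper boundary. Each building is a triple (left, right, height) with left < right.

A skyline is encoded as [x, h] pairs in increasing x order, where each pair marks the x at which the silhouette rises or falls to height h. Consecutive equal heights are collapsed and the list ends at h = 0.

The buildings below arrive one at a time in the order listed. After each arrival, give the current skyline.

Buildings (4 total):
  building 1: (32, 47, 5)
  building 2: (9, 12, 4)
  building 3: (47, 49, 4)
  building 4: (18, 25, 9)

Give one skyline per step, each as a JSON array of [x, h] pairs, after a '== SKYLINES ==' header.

== SKYLINES ==
[[32,5],[47,0]]
[[9,4],[12,0],[32,5],[47,0]]
[[9,4],[12,0],[32,5],[47,4],[49,0]]
[[9,4],[12,0],[18,9],[25,0],[32,5],[47,4],[49,0]]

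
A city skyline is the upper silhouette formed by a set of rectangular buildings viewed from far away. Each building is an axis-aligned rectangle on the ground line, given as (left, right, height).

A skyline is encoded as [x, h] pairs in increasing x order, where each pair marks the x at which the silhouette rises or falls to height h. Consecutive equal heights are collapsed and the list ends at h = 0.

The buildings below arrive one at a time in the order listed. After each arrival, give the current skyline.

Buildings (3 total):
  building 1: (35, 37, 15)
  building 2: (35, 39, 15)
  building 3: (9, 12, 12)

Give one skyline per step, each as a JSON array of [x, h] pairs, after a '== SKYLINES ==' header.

== SKYLINES ==
[[35,15],[37,0]]
[[35,15],[39,0]]
[[9,12],[12,0],[35,15],[39,0]]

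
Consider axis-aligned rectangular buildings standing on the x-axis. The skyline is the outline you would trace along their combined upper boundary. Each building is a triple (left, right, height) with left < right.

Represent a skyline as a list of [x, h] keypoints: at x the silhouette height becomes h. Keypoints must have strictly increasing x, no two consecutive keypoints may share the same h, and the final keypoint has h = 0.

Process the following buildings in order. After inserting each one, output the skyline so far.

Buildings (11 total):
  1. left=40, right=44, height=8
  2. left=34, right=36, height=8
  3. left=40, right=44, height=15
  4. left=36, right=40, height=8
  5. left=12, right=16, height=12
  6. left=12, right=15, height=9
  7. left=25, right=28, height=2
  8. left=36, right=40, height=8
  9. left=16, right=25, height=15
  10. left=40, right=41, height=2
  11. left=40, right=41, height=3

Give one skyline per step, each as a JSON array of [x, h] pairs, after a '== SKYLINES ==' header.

== SKYLINES ==
[[40,8],[44,0]]
[[34,8],[36,0],[40,8],[44,0]]
[[34,8],[36,0],[40,15],[44,0]]
[[34,8],[40,15],[44,0]]
[[12,12],[16,0],[34,8],[40,15],[44,0]]
[[12,12],[16,0],[34,8],[40,15],[44,0]]
[[12,12],[16,0],[25,2],[28,0],[34,8],[40,15],[44,0]]
[[12,12],[16,0],[25,2],[28,0],[34,8],[40,15],[44,0]]
[[12,12],[16,15],[25,2],[28,0],[34,8],[40,15],[44,0]]
[[12,12],[16,15],[25,2],[28,0],[34,8],[40,15],[44,0]]
[[12,12],[16,15],[25,2],[28,0],[34,8],[40,15],[44,0]]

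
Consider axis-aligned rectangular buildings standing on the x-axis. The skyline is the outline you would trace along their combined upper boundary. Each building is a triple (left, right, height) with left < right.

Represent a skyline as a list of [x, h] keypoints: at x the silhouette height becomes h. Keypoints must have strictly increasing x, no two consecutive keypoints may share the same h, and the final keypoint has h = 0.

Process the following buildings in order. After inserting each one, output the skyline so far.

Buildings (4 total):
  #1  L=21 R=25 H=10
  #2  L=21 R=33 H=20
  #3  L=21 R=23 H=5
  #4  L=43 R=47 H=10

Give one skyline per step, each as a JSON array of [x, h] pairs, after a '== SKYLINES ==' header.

== SKYLINES ==
[[21,10],[25,0]]
[[21,20],[33,0]]
[[21,20],[33,0]]
[[21,20],[33,0],[43,10],[47,0]]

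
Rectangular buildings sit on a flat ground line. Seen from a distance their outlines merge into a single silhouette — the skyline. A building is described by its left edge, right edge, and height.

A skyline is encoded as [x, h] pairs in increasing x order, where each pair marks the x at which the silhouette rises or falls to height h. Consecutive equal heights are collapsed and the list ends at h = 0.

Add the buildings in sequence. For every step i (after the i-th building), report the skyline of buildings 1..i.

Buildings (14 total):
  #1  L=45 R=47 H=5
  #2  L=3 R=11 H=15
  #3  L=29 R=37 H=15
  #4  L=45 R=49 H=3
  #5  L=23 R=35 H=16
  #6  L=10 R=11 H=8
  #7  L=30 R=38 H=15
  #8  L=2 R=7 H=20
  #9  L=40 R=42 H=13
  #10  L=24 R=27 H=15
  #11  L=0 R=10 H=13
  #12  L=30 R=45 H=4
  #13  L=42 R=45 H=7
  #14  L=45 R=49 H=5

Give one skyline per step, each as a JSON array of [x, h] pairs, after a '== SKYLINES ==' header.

== SKYLINES ==
[[45,5],[47,0]]
[[3,15],[11,0],[45,5],[47,0]]
[[3,15],[11,0],[29,15],[37,0],[45,5],[47,0]]
[[3,15],[11,0],[29,15],[37,0],[45,5],[47,3],[49,0]]
[[3,15],[11,0],[23,16],[35,15],[37,0],[45,5],[47,3],[49,0]]
[[3,15],[11,0],[23,16],[35,15],[37,0],[45,5],[47,3],[49,0]]
[[3,15],[11,0],[23,16],[35,15],[38,0],[45,5],[47,3],[49,0]]
[[2,20],[7,15],[11,0],[23,16],[35,15],[38,0],[45,5],[47,3],[49,0]]
[[2,20],[7,15],[11,0],[23,16],[35,15],[38,0],[40,13],[42,0],[45,5],[47,3],[49,0]]
[[2,20],[7,15],[11,0],[23,16],[35,15],[38,0],[40,13],[42,0],[45,5],[47,3],[49,0]]
[[0,13],[2,20],[7,15],[11,0],[23,16],[35,15],[38,0],[40,13],[42,0],[45,5],[47,3],[49,0]]
[[0,13],[2,20],[7,15],[11,0],[23,16],[35,15],[38,4],[40,13],[42,4],[45,5],[47,3],[49,0]]
[[0,13],[2,20],[7,15],[11,0],[23,16],[35,15],[38,4],[40,13],[42,7],[45,5],[47,3],[49,0]]
[[0,13],[2,20],[7,15],[11,0],[23,16],[35,15],[38,4],[40,13],[42,7],[45,5],[49,0]]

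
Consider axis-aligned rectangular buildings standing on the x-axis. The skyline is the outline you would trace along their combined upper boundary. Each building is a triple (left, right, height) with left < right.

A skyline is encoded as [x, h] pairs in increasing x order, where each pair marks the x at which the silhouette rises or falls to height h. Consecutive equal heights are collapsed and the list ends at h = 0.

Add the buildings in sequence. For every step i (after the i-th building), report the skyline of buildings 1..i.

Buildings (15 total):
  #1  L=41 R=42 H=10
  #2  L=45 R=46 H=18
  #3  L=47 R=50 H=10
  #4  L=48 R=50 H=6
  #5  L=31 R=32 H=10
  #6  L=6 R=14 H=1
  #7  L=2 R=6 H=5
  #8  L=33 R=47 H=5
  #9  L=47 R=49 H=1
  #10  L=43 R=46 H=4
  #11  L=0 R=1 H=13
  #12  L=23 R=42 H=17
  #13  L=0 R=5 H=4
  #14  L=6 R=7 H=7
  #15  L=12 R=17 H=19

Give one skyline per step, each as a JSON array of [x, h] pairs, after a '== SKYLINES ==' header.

== SKYLINES ==
[[41,10],[42,0]]
[[41,10],[42,0],[45,18],[46,0]]
[[41,10],[42,0],[45,18],[46,0],[47,10],[50,0]]
[[41,10],[42,0],[45,18],[46,0],[47,10],[50,0]]
[[31,10],[32,0],[41,10],[42,0],[45,18],[46,0],[47,10],[50,0]]
[[6,1],[14,0],[31,10],[32,0],[41,10],[42,0],[45,18],[46,0],[47,10],[50,0]]
[[2,5],[6,1],[14,0],[31,10],[32,0],[41,10],[42,0],[45,18],[46,0],[47,10],[50,0]]
[[2,5],[6,1],[14,0],[31,10],[32,0],[33,5],[41,10],[42,5],[45,18],[46,5],[47,10],[50,0]]
[[2,5],[6,1],[14,0],[31,10],[32,0],[33,5],[41,10],[42,5],[45,18],[46,5],[47,10],[50,0]]
[[2,5],[6,1],[14,0],[31,10],[32,0],[33,5],[41,10],[42,5],[45,18],[46,5],[47,10],[50,0]]
[[0,13],[1,0],[2,5],[6,1],[14,0],[31,10],[32,0],[33,5],[41,10],[42,5],[45,18],[46,5],[47,10],[50,0]]
[[0,13],[1,0],[2,5],[6,1],[14,0],[23,17],[42,5],[45,18],[46,5],[47,10],[50,0]]
[[0,13],[1,4],[2,5],[6,1],[14,0],[23,17],[42,5],[45,18],[46,5],[47,10],[50,0]]
[[0,13],[1,4],[2,5],[6,7],[7,1],[14,0],[23,17],[42,5],[45,18],[46,5],[47,10],[50,0]]
[[0,13],[1,4],[2,5],[6,7],[7,1],[12,19],[17,0],[23,17],[42,5],[45,18],[46,5],[47,10],[50,0]]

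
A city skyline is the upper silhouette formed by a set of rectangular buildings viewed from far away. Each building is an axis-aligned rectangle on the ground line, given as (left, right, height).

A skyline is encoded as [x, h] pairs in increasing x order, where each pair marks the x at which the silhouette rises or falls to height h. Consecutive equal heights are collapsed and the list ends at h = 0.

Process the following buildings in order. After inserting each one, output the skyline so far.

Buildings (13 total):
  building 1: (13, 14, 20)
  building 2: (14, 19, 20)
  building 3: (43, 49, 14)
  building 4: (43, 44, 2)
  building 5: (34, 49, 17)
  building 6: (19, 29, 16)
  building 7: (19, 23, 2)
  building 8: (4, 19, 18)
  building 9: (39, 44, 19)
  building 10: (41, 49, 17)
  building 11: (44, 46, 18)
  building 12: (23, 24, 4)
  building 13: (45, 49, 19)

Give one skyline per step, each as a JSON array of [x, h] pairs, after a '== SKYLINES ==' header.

== SKYLINES ==
[[13,20],[14,0]]
[[13,20],[19,0]]
[[13,20],[19,0],[43,14],[49,0]]
[[13,20],[19,0],[43,14],[49,0]]
[[13,20],[19,0],[34,17],[49,0]]
[[13,20],[19,16],[29,0],[34,17],[49,0]]
[[13,20],[19,16],[29,0],[34,17],[49,0]]
[[4,18],[13,20],[19,16],[29,0],[34,17],[49,0]]
[[4,18],[13,20],[19,16],[29,0],[34,17],[39,19],[44,17],[49,0]]
[[4,18],[13,20],[19,16],[29,0],[34,17],[39,19],[44,17],[49,0]]
[[4,18],[13,20],[19,16],[29,0],[34,17],[39,19],[44,18],[46,17],[49,0]]
[[4,18],[13,20],[19,16],[29,0],[34,17],[39,19],[44,18],[46,17],[49,0]]
[[4,18],[13,20],[19,16],[29,0],[34,17],[39,19],[44,18],[45,19],[49,0]]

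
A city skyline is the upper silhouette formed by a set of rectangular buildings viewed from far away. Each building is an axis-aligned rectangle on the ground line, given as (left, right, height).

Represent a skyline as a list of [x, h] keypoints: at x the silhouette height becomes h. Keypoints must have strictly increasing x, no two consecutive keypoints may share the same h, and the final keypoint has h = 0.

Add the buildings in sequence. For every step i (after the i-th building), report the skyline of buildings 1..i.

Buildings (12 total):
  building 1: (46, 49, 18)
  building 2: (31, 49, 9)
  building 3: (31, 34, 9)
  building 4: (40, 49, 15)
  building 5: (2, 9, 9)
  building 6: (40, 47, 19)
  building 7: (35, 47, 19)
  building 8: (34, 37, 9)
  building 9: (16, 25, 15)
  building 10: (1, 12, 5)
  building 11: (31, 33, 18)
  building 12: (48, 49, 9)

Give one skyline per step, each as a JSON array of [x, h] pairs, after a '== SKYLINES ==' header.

== SKYLINES ==
[[46,18],[49,0]]
[[31,9],[46,18],[49,0]]
[[31,9],[46,18],[49,0]]
[[31,9],[40,15],[46,18],[49,0]]
[[2,9],[9,0],[31,9],[40,15],[46,18],[49,0]]
[[2,9],[9,0],[31,9],[40,19],[47,18],[49,0]]
[[2,9],[9,0],[31,9],[35,19],[47,18],[49,0]]
[[2,9],[9,0],[31,9],[35,19],[47,18],[49,0]]
[[2,9],[9,0],[16,15],[25,0],[31,9],[35,19],[47,18],[49,0]]
[[1,5],[2,9],[9,5],[12,0],[16,15],[25,0],[31,9],[35,19],[47,18],[49,0]]
[[1,5],[2,9],[9,5],[12,0],[16,15],[25,0],[31,18],[33,9],[35,19],[47,18],[49,0]]
[[1,5],[2,9],[9,5],[12,0],[16,15],[25,0],[31,18],[33,9],[35,19],[47,18],[49,0]]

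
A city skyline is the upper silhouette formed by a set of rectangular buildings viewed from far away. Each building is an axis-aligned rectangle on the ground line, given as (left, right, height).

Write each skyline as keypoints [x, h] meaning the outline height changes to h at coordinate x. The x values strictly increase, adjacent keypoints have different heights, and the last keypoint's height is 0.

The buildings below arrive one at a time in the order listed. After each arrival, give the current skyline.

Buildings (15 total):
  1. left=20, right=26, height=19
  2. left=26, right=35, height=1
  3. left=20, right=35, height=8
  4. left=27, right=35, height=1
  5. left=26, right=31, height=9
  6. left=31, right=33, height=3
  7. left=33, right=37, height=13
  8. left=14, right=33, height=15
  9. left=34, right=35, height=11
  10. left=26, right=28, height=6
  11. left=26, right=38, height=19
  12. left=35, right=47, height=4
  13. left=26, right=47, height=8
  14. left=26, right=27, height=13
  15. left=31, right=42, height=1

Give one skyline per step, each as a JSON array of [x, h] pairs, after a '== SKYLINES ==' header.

== SKYLINES ==
[[20,19],[26,0]]
[[20,19],[26,1],[35,0]]
[[20,19],[26,8],[35,0]]
[[20,19],[26,8],[35,0]]
[[20,19],[26,9],[31,8],[35,0]]
[[20,19],[26,9],[31,8],[35,0]]
[[20,19],[26,9],[31,8],[33,13],[37,0]]
[[14,15],[20,19],[26,15],[33,13],[37,0]]
[[14,15],[20,19],[26,15],[33,13],[37,0]]
[[14,15],[20,19],[26,15],[33,13],[37,0]]
[[14,15],[20,19],[38,0]]
[[14,15],[20,19],[38,4],[47,0]]
[[14,15],[20,19],[38,8],[47,0]]
[[14,15],[20,19],[38,8],[47,0]]
[[14,15],[20,19],[38,8],[47,0]]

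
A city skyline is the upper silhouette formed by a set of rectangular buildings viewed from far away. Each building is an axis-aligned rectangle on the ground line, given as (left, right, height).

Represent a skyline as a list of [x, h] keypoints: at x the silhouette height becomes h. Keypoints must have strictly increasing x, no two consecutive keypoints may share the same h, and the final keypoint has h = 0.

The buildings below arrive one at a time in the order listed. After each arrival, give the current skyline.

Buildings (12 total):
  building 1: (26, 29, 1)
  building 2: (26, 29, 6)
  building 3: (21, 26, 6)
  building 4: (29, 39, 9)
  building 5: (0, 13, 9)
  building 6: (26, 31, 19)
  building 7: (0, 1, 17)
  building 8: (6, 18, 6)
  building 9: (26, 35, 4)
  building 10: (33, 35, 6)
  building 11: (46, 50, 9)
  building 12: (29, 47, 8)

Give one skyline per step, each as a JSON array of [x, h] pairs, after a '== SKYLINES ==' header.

== SKYLINES ==
[[26,1],[29,0]]
[[26,6],[29,0]]
[[21,6],[29,0]]
[[21,6],[29,9],[39,0]]
[[0,9],[13,0],[21,6],[29,9],[39,0]]
[[0,9],[13,0],[21,6],[26,19],[31,9],[39,0]]
[[0,17],[1,9],[13,0],[21,6],[26,19],[31,9],[39,0]]
[[0,17],[1,9],[13,6],[18,0],[21,6],[26,19],[31,9],[39,0]]
[[0,17],[1,9],[13,6],[18,0],[21,6],[26,19],[31,9],[39,0]]
[[0,17],[1,9],[13,6],[18,0],[21,6],[26,19],[31,9],[39,0]]
[[0,17],[1,9],[13,6],[18,0],[21,6],[26,19],[31,9],[39,0],[46,9],[50,0]]
[[0,17],[1,9],[13,6],[18,0],[21,6],[26,19],[31,9],[39,8],[46,9],[50,0]]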